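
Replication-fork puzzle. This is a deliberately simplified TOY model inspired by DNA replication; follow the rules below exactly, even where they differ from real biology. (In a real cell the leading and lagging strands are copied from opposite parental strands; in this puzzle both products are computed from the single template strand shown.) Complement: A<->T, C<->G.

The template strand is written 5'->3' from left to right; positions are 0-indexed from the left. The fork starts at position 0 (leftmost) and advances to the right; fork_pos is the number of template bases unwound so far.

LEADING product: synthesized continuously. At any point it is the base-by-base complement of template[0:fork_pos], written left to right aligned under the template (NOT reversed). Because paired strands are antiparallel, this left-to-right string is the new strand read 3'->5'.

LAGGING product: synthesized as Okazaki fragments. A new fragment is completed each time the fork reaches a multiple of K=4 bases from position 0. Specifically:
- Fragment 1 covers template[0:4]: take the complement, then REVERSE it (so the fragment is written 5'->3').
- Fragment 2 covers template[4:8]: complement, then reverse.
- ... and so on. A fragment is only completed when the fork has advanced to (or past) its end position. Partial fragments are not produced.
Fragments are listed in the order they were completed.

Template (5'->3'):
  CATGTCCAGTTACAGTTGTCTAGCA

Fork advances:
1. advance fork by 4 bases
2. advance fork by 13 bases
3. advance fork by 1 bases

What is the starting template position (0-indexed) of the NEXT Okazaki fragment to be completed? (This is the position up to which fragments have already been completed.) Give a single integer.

Answer: 16

Derivation:
Step 1: advance 4 -> fork_pos = 0 + 4 = 4. Reached multiple(s) of 4: 4 -> fragment 1 completed (1 total).
Step 2: advance 13 -> fork_pos = 4 + 13 = 17. Reached multiple(s) of 4: 8, 12, 16 -> fragments 2-4 completed (4 total).
Step 3: advance 1 -> fork_pos = 17 + 1 = 18. Next multiple of 4 is 20 (not reached); still 4 fragment(s).
4 fragment(s) completed, covering template[0:16] (4 x 4 = 16). The next fragment, fragment 5, covers template[16:20], so it starts at position 16.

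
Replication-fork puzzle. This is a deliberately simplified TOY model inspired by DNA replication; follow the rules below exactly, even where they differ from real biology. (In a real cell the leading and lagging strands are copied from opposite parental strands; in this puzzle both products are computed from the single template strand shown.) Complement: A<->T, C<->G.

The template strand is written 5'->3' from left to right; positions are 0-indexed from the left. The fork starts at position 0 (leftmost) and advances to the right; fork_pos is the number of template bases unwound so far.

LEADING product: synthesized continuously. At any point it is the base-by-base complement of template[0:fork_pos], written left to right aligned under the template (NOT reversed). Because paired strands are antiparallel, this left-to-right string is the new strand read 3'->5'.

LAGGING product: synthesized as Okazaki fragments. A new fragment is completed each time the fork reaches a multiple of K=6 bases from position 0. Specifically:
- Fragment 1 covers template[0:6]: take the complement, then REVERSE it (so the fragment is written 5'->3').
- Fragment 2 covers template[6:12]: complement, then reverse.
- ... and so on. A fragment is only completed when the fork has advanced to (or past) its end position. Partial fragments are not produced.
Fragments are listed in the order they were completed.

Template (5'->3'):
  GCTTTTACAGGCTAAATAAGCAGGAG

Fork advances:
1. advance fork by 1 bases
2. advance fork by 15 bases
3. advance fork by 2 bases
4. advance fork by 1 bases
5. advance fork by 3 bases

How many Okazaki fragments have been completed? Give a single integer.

Step 1: advance 1 -> fork_pos = 0 + 1 = 1. Next multiple of 6 is 6 (not reached); still 0 fragment(s).
Step 2: advance 15 -> fork_pos = 1 + 15 = 16. Reached multiple(s) of 6: 6, 12 -> fragments 1-2 completed (2 total).
Step 3: advance 2 -> fork_pos = 16 + 2 = 18. Reached multiple(s) of 6: 18 -> fragment 3 completed (3 total).
Step 4: advance 1 -> fork_pos = 18 + 1 = 19. Next multiple of 6 is 24 (not reached); still 3 fragment(s).
Step 5: advance 3 -> fork_pos = 19 + 3 = 22. Next multiple of 6 is 24 (not reached); still 3 fragment(s).
Check: final fork_pos = 22; the multiples of 6 that are <= 22 are 6..18 -> 22 // 6 = 3 completed fragment(s).

Answer: 3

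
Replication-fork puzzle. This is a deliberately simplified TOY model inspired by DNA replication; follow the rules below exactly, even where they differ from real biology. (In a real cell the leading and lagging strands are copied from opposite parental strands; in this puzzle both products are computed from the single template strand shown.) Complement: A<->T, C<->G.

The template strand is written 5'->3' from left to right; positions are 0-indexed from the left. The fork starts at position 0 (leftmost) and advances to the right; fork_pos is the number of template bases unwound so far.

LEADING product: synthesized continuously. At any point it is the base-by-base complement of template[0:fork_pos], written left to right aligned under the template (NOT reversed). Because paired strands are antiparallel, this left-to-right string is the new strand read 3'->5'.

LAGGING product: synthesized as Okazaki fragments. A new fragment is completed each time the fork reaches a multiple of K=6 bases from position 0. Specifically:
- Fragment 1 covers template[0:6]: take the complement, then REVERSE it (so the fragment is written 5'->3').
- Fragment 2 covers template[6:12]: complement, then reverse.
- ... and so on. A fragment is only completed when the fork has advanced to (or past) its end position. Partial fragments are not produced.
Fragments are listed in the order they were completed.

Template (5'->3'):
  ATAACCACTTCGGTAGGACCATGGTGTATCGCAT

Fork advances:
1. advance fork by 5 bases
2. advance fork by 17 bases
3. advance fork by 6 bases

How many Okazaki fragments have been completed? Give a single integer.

Step 1: advance 5 -> fork_pos = 0 + 5 = 5. Next multiple of 6 is 6 (not reached); still 0 fragment(s).
Step 2: advance 17 -> fork_pos = 5 + 17 = 22. Reached multiple(s) of 6: 6, 12, 18 -> fragments 1-3 completed (3 total).
Step 3: advance 6 -> fork_pos = 22 + 6 = 28. Reached multiple(s) of 6: 24 -> fragment 4 completed (4 total).
Check: final fork_pos = 28; the multiples of 6 that are <= 28 are 6..24 -> 28 // 6 = 4 completed fragment(s).

Answer: 4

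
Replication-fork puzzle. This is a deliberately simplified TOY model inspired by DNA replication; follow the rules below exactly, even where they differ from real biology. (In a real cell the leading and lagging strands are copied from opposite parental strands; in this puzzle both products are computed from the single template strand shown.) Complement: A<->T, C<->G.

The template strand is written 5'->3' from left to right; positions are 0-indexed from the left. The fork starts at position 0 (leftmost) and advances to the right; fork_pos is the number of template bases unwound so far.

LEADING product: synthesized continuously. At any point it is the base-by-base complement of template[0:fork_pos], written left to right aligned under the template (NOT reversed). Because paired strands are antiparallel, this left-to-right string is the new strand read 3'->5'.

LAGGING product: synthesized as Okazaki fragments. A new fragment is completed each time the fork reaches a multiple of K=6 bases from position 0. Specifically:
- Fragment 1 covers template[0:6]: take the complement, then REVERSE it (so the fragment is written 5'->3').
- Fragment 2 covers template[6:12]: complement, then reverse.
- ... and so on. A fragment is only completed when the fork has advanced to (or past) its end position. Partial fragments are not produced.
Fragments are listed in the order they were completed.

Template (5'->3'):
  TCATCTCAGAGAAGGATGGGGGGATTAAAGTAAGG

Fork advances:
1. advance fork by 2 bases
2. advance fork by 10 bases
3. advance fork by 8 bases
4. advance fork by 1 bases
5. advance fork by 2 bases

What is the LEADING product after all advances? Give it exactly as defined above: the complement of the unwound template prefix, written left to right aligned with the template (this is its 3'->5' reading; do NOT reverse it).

Step 1: advance 2 -> fork_pos = 0 + 2 = 2.
Step 2: advance 10 -> fork_pos = 2 + 10 = 12.
Step 3: advance 8 -> fork_pos = 12 + 8 = 20.
Step 4: advance 1 -> fork_pos = 20 + 1 = 21.
Step 5: advance 2 -> fork_pos = 21 + 2 = 23.
Unwound prefix: template[0:23] = TCATCTCAGAGAAGGATGGGGGG
Complement it base by base (A<->T, C<->G), keeping left-to-right order:
  [0:5] TCATC -> AGTAG
  [5:10] TCAGA -> AGTCT
  [10:15] GAAGG -> CTTCC
  [15:20] ATGGG -> TACCC
  [20:23] GGG -> CCC
Concatenate: AGTAGAGTCTCTTCCTACCCCCC (length 23; written aligned with the template, i.e. 3'->5').

Answer: AGTAGAGTCTCTTCCTACCCCCC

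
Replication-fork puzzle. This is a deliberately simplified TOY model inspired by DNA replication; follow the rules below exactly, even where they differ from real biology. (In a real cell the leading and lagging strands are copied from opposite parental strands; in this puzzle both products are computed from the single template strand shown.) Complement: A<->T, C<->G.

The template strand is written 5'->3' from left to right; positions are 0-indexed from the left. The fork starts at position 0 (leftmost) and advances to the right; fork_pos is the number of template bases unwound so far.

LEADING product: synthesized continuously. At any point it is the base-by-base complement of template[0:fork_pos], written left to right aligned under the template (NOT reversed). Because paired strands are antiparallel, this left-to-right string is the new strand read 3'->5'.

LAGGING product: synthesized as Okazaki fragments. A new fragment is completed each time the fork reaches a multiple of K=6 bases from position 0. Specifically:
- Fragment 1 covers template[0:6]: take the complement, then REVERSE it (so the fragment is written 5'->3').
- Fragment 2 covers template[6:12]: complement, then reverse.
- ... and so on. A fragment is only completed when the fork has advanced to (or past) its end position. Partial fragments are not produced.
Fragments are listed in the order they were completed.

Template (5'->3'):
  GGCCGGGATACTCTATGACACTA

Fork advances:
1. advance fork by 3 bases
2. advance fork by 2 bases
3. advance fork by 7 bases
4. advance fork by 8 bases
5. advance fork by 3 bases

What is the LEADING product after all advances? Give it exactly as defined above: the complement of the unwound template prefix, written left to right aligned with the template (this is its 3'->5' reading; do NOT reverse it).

Step 1: advance 3 -> fork_pos = 0 + 3 = 3.
Step 2: advance 2 -> fork_pos = 3 + 2 = 5.
Step 3: advance 7 -> fork_pos = 5 + 7 = 12.
Step 4: advance 8 -> fork_pos = 12 + 8 = 20.
Step 5: advance 3 -> fork_pos = 20 + 3 = 23.
Unwound prefix: template[0:23] = GGCCGGGATACTCTATGACACTA
Complement it base by base (A<->T, C<->G), keeping left-to-right order:
  [0:5] GGCCG -> CCGGC
  [5:10] GGATA -> CCTAT
  [10:15] CTCTA -> GAGAT
  [15:20] TGACA -> ACTGT
  [20:23] CTA -> GAT
Concatenate: CCGGCCCTATGAGATACTGTGAT (length 23; written aligned with the template, i.e. 3'->5').

Answer: CCGGCCCTATGAGATACTGTGAT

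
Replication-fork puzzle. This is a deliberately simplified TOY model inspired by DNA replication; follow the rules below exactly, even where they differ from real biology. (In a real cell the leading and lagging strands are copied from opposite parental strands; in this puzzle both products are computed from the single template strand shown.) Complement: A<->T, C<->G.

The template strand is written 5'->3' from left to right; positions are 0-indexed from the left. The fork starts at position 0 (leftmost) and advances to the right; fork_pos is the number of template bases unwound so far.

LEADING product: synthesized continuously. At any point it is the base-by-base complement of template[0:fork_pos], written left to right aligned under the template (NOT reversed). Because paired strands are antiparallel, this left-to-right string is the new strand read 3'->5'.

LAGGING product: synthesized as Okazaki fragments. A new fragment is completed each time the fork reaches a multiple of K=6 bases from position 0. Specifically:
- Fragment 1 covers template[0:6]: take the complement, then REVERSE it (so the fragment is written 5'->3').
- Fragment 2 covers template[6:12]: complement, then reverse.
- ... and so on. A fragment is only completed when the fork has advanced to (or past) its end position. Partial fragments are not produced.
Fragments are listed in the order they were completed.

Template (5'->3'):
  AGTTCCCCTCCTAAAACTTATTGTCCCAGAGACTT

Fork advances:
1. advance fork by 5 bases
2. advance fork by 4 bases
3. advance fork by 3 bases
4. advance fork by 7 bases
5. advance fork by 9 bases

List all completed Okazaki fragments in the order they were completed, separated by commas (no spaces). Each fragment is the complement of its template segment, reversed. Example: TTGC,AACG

Step 1: advance 5 -> fork_pos = 0 + 5 = 5. Next multiple of 6 is 6 (not reached); still 0 fragment(s).
Step 2: advance 4 -> fork_pos = 5 + 4 = 9. Reached multiple(s) of 6: 6 -> fragment 1 completed (1 total).
Step 3: advance 3 -> fork_pos = 9 + 3 = 12. Reached multiple(s) of 6: 12 -> fragment 2 completed (2 total).
Step 4: advance 7 -> fork_pos = 12 + 7 = 19. Reached multiple(s) of 6: 18 -> fragment 3 completed (3 total).
Step 5: advance 9 -> fork_pos = 19 + 9 = 28. Reached multiple(s) of 6: 24 -> fragment 4 completed (4 total).
Final fork_pos = 28, so 4 fragment(s) are complete. Build each: template segment -> complement -> reverse.
Fragment 1: template[0:6] = AGTTCC -> complement TCAAGG -> reversed GGAACT
Fragment 2: template[6:12] = CCTCCT -> complement GGAGGA -> reversed AGGAGG
Fragment 3: template[12:18] = AAAACT -> complement TTTTGA -> reversed AGTTTT
Fragment 4: template[18:24] = TATTGT -> complement ATAACA -> reversed ACAATA

Answer: GGAACT,AGGAGG,AGTTTT,ACAATA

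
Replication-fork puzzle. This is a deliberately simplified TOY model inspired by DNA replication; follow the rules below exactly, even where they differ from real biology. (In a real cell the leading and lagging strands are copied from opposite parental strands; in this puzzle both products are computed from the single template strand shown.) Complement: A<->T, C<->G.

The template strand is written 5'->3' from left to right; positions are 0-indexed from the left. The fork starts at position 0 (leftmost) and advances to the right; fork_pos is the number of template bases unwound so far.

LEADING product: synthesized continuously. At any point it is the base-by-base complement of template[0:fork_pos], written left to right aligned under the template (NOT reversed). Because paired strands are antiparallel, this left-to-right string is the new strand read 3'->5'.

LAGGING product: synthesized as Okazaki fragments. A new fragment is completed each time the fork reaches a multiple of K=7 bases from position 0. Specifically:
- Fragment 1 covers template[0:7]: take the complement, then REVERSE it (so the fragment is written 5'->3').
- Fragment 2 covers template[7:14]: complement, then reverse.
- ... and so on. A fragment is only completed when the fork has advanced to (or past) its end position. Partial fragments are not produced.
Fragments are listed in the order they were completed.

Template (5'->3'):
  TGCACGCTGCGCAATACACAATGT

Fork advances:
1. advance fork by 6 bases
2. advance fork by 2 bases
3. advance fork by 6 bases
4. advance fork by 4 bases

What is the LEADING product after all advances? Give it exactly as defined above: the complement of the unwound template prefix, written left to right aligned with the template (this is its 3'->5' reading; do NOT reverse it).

Answer: ACGTGCGACGCGTTATGT

Derivation:
Step 1: advance 6 -> fork_pos = 0 + 6 = 6.
Step 2: advance 2 -> fork_pos = 6 + 2 = 8.
Step 3: advance 6 -> fork_pos = 8 + 6 = 14.
Step 4: advance 4 -> fork_pos = 14 + 4 = 18.
Unwound prefix: template[0:18] = TGCACGCTGCGCAATACA
Complement it base by base (A<->T, C<->G), keeping left-to-right order:
  [0:5] TGCAC -> ACGTG
  [5:10] GCTGC -> CGACG
  [10:15] GCAAT -> CGTTA
  [15:18] ACA -> TGT
Concatenate: ACGTGCGACGCGTTATGT (length 18; written aligned with the template, i.e. 3'->5').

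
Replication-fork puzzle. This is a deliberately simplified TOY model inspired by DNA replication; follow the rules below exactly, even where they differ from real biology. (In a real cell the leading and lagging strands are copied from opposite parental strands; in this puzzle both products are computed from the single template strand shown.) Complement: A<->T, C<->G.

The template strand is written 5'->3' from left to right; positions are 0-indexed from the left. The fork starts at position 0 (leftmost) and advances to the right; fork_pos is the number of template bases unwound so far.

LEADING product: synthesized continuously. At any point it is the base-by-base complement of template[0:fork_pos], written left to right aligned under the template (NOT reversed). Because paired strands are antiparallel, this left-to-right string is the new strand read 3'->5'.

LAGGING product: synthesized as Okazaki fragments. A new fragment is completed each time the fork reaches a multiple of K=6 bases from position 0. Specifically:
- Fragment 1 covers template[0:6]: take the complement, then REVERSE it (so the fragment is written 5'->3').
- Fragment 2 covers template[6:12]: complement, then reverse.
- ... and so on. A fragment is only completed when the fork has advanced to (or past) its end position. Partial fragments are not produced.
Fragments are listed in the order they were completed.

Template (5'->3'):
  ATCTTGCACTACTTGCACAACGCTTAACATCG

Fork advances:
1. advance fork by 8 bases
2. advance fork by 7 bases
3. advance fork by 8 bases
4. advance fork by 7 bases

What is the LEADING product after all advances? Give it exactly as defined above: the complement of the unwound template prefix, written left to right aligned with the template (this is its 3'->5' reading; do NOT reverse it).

Step 1: advance 8 -> fork_pos = 0 + 8 = 8.
Step 2: advance 7 -> fork_pos = 8 + 7 = 15.
Step 3: advance 8 -> fork_pos = 15 + 8 = 23.
Step 4: advance 7 -> fork_pos = 23 + 7 = 30.
Unwound prefix: template[0:30] = ATCTTGCACTACTTGCACAACGCTTAACAT
Complement it base by base (A<->T, C<->G), keeping left-to-right order:
  [0:5] ATCTT -> TAGAA
  [5:10] GCACT -> CGTGA
  [10:15] ACTTG -> TGAAC
  [15:20] CACAA -> GTGTT
  [20:25] CGCTT -> GCGAA
  [25:30] AACAT -> TTGTA
Concatenate: TAGAACGTGATGAACGTGTTGCGAATTGTA (length 30; written aligned with the template, i.e. 3'->5').

Answer: TAGAACGTGATGAACGTGTTGCGAATTGTA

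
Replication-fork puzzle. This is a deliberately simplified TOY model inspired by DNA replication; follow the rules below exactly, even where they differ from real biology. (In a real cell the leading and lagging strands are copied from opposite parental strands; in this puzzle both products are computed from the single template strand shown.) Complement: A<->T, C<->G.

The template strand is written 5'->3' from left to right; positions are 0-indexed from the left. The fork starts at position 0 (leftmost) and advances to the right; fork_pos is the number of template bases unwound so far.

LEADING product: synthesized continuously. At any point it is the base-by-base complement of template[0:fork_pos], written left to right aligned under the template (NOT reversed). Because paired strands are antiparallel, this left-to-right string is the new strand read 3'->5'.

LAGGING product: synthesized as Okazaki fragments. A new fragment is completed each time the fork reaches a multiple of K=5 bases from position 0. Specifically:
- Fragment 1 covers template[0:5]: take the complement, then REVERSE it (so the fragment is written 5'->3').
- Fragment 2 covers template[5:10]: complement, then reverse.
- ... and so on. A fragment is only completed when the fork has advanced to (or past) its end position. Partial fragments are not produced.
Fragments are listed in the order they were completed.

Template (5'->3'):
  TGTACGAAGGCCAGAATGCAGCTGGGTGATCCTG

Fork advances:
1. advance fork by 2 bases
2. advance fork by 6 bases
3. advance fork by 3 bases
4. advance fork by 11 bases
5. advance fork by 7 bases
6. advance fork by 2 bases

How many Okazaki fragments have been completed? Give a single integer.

Step 1: advance 2 -> fork_pos = 0 + 2 = 2. Next multiple of 5 is 5 (not reached); still 0 fragment(s).
Step 2: advance 6 -> fork_pos = 2 + 6 = 8. Reached multiple(s) of 5: 5 -> fragment 1 completed (1 total).
Step 3: advance 3 -> fork_pos = 8 + 3 = 11. Reached multiple(s) of 5: 10 -> fragment 2 completed (2 total).
Step 4: advance 11 -> fork_pos = 11 + 11 = 22. Reached multiple(s) of 5: 15, 20 -> fragments 3-4 completed (4 total).
Step 5: advance 7 -> fork_pos = 22 + 7 = 29. Reached multiple(s) of 5: 25 -> fragment 5 completed (5 total).
Step 6: advance 2 -> fork_pos = 29 + 2 = 31. Reached multiple(s) of 5: 30 -> fragment 6 completed (6 total).
Check: final fork_pos = 31; the multiples of 5 that are <= 31 are 5..30 -> 31 // 5 = 6 completed fragment(s).

Answer: 6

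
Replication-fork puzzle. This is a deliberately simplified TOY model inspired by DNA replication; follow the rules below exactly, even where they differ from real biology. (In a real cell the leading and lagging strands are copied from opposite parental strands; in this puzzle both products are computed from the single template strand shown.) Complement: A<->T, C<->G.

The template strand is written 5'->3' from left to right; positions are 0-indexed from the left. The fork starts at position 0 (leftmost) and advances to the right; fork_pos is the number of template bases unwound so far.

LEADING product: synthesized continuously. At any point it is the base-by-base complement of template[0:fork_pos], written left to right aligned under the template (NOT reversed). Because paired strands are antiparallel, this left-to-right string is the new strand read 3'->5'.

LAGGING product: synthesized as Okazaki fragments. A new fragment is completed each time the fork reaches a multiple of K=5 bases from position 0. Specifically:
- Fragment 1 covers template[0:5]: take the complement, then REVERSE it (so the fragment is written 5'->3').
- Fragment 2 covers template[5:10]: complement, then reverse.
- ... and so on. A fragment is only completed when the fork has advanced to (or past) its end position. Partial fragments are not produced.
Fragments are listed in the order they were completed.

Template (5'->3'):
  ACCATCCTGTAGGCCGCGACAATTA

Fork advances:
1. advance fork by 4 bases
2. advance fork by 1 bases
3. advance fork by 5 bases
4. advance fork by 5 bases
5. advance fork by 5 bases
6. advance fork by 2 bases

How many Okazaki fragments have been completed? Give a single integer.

Answer: 4

Derivation:
Step 1: advance 4 -> fork_pos = 0 + 4 = 4. Next multiple of 5 is 5 (not reached); still 0 fragment(s).
Step 2: advance 1 -> fork_pos = 4 + 1 = 5. Reached multiple(s) of 5: 5 -> fragment 1 completed (1 total).
Step 3: advance 5 -> fork_pos = 5 + 5 = 10. Reached multiple(s) of 5: 10 -> fragment 2 completed (2 total).
Step 4: advance 5 -> fork_pos = 10 + 5 = 15. Reached multiple(s) of 5: 15 -> fragment 3 completed (3 total).
Step 5: advance 5 -> fork_pos = 15 + 5 = 20. Reached multiple(s) of 5: 20 -> fragment 4 completed (4 total).
Step 6: advance 2 -> fork_pos = 20 + 2 = 22. Next multiple of 5 is 25 (not reached); still 4 fragment(s).
Check: final fork_pos = 22; the multiples of 5 that are <= 22 are 5..20 -> 22 // 5 = 4 completed fragment(s).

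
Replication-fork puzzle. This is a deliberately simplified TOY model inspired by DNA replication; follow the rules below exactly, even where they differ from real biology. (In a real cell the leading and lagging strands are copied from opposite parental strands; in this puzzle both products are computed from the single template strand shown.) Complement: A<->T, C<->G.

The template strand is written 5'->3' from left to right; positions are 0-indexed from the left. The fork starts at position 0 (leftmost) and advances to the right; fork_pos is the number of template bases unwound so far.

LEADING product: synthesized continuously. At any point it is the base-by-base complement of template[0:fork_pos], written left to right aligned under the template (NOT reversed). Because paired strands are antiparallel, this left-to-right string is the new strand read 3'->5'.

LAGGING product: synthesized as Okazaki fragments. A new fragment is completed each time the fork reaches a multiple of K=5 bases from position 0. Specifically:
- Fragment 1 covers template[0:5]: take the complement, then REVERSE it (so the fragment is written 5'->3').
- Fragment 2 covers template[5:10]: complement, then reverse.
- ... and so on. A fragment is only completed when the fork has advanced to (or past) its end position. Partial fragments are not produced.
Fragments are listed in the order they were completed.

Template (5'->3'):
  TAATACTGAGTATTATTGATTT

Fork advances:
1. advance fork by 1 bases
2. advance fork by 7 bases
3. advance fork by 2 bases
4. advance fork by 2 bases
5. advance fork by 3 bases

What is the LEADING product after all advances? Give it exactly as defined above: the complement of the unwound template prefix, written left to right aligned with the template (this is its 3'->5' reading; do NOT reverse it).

Step 1: advance 1 -> fork_pos = 0 + 1 = 1.
Step 2: advance 7 -> fork_pos = 1 + 7 = 8.
Step 3: advance 2 -> fork_pos = 8 + 2 = 10.
Step 4: advance 2 -> fork_pos = 10 + 2 = 12.
Step 5: advance 3 -> fork_pos = 12 + 3 = 15.
Unwound prefix: template[0:15] = TAATACTGAGTATTA
Complement it base by base (A<->T, C<->G), keeping left-to-right order:
  [0:5] TAATA -> ATTAT
  [5:10] CTGAG -> GACTC
  [10:15] TATTA -> ATAAT
Concatenate: ATTATGACTCATAAT (length 15; written aligned with the template, i.e. 3'->5').

Answer: ATTATGACTCATAAT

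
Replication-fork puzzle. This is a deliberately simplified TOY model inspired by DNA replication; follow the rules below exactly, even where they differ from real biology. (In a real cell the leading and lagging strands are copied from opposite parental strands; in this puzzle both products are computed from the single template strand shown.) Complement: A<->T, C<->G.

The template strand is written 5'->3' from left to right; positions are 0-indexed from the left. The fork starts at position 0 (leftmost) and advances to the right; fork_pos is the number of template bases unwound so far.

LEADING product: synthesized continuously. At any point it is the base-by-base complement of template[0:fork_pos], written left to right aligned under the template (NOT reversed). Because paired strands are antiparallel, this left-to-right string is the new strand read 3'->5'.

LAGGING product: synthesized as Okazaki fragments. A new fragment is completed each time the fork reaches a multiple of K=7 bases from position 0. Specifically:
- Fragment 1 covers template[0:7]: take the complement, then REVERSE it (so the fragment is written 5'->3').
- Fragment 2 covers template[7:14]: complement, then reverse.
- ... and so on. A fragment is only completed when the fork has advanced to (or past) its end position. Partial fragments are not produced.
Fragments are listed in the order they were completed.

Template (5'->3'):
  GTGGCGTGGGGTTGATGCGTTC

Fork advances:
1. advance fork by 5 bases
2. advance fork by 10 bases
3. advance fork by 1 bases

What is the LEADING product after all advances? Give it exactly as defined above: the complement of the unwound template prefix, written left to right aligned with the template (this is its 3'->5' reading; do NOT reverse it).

Answer: CACCGCACCCCAACTA

Derivation:
Step 1: advance 5 -> fork_pos = 0 + 5 = 5.
Step 2: advance 10 -> fork_pos = 5 + 10 = 15.
Step 3: advance 1 -> fork_pos = 15 + 1 = 16.
Unwound prefix: template[0:16] = GTGGCGTGGGGTTGAT
Complement it base by base (A<->T, C<->G), keeping left-to-right order:
  [0:5] GTGGC -> CACCG
  [5:10] GTGGG -> CACCC
  [10:15] GTTGA -> CAACT
  [15:16] T -> A
Concatenate: CACCGCACCCCAACTA (length 16; written aligned with the template, i.e. 3'->5').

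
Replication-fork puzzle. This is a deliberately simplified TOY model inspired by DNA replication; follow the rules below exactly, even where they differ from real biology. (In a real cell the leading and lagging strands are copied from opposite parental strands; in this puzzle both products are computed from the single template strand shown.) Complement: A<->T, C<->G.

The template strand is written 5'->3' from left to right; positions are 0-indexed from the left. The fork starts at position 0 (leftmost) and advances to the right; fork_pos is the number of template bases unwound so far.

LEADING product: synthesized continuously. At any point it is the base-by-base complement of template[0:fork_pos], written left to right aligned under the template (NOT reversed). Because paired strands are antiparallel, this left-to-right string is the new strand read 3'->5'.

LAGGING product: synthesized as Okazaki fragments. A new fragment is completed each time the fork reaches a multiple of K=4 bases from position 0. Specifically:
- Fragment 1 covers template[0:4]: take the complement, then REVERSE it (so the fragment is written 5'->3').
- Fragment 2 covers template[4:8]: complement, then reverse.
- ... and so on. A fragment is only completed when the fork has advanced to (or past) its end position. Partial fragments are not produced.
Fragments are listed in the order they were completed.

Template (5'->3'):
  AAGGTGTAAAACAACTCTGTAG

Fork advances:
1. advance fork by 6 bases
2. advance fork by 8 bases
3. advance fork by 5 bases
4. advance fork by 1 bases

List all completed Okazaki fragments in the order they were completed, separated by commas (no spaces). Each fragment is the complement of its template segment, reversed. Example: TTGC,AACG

Step 1: advance 6 -> fork_pos = 0 + 6 = 6. Reached multiple(s) of 4: 4 -> fragment 1 completed (1 total).
Step 2: advance 8 -> fork_pos = 6 + 8 = 14. Reached multiple(s) of 4: 8, 12 -> fragments 2-3 completed (3 total).
Step 3: advance 5 -> fork_pos = 14 + 5 = 19. Reached multiple(s) of 4: 16 -> fragment 4 completed (4 total).
Step 4: advance 1 -> fork_pos = 19 + 1 = 20. Reached multiple(s) of 4: 20 -> fragment 5 completed (5 total).
Final fork_pos = 20, so 5 fragment(s) are complete. Build each: template segment -> complement -> reverse.
Fragment 1: template[0:4] = AAGG -> complement TTCC -> reversed CCTT
Fragment 2: template[4:8] = TGTA -> complement ACAT -> reversed TACA
Fragment 3: template[8:12] = AAAC -> complement TTTG -> reversed GTTT
Fragment 4: template[12:16] = AACT -> complement TTGA -> reversed AGTT
Fragment 5: template[16:20] = CTGT -> complement GACA -> reversed ACAG

Answer: CCTT,TACA,GTTT,AGTT,ACAG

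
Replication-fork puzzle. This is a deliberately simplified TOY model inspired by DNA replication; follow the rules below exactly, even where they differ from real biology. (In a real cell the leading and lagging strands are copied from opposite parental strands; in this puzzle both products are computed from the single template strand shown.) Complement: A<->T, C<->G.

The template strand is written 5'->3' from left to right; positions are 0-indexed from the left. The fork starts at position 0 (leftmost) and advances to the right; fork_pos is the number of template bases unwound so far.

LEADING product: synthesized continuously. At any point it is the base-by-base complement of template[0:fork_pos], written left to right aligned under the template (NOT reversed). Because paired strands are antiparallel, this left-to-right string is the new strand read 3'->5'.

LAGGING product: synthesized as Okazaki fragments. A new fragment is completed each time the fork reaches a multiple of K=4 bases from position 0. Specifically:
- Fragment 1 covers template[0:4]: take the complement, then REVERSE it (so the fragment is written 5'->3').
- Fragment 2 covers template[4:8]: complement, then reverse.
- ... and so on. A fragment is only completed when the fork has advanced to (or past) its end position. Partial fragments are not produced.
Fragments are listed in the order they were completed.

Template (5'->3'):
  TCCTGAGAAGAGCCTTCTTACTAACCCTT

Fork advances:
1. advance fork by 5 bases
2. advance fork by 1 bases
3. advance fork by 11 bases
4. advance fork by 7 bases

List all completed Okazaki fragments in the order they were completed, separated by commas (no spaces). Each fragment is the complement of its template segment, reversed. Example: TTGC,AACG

Step 1: advance 5 -> fork_pos = 0 + 5 = 5. Reached multiple(s) of 4: 4 -> fragment 1 completed (1 total).
Step 2: advance 1 -> fork_pos = 5 + 1 = 6. Next multiple of 4 is 8 (not reached); still 1 fragment(s).
Step 3: advance 11 -> fork_pos = 6 + 11 = 17. Reached multiple(s) of 4: 8, 12, 16 -> fragments 2-4 completed (4 total).
Step 4: advance 7 -> fork_pos = 17 + 7 = 24. Reached multiple(s) of 4: 20, 24 -> fragments 5-6 completed (6 total).
Final fork_pos = 24, so 6 fragment(s) are complete. Build each: template segment -> complement -> reverse.
Fragment 1: template[0:4] = TCCT -> complement AGGA -> reversed AGGA
Fragment 2: template[4:8] = GAGA -> complement CTCT -> reversed TCTC
Fragment 3: template[8:12] = AGAG -> complement TCTC -> reversed CTCT
Fragment 4: template[12:16] = CCTT -> complement GGAA -> reversed AAGG
Fragment 5: template[16:20] = CTTA -> complement GAAT -> reversed TAAG
Fragment 6: template[20:24] = CTAA -> complement GATT -> reversed TTAG

Answer: AGGA,TCTC,CTCT,AAGG,TAAG,TTAG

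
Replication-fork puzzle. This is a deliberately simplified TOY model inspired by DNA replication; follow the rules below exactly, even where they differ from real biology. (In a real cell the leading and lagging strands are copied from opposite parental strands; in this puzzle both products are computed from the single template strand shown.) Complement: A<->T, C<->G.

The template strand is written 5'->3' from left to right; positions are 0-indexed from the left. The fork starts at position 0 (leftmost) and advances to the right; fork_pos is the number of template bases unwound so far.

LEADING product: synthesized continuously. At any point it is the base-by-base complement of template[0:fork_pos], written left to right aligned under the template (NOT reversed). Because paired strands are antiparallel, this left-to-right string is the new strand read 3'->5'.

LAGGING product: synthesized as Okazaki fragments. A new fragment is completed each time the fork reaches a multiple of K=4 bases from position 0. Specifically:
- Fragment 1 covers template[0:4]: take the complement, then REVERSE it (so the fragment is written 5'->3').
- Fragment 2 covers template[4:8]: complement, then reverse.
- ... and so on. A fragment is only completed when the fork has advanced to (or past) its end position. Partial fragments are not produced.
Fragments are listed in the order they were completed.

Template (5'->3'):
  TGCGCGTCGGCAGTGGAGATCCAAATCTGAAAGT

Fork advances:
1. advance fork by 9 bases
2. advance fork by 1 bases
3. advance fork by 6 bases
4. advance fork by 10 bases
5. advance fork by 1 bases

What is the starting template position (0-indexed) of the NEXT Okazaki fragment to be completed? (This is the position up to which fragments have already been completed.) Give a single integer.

Step 1: advance 9 -> fork_pos = 0 + 9 = 9. Reached multiple(s) of 4: 4, 8 -> fragments 1-2 completed (2 total).
Step 2: advance 1 -> fork_pos = 9 + 1 = 10. Next multiple of 4 is 12 (not reached); still 2 fragment(s).
Step 3: advance 6 -> fork_pos = 10 + 6 = 16. Reached multiple(s) of 4: 12, 16 -> fragments 3-4 completed (4 total).
Step 4: advance 10 -> fork_pos = 16 + 10 = 26. Reached multiple(s) of 4: 20, 24 -> fragments 5-6 completed (6 total).
Step 5: advance 1 -> fork_pos = 26 + 1 = 27. Next multiple of 4 is 28 (not reached); still 6 fragment(s).
6 fragment(s) completed, covering template[0:24] (6 x 4 = 24). The next fragment, fragment 7, covers template[24:28], so it starts at position 24.

Answer: 24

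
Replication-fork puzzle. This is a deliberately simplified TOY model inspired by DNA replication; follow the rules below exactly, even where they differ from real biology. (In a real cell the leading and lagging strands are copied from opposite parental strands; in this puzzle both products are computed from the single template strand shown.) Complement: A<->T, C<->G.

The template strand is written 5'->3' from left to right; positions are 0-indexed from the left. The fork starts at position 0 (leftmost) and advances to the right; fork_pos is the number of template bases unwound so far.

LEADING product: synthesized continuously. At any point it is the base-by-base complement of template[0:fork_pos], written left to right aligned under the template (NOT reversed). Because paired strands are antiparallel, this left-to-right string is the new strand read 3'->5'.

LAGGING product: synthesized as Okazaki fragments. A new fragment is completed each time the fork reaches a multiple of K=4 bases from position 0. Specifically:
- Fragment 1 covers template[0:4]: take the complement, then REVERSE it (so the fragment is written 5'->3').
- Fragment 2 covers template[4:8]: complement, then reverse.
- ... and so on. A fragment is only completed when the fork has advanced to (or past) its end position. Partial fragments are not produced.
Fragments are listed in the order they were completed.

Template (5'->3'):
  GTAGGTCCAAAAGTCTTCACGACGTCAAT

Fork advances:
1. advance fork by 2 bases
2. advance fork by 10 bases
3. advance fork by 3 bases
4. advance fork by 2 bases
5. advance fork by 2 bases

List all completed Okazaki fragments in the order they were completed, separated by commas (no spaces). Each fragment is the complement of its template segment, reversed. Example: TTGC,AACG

Step 1: advance 2 -> fork_pos = 0 + 2 = 2. Next multiple of 4 is 4 (not reached); still 0 fragment(s).
Step 2: advance 10 -> fork_pos = 2 + 10 = 12. Reached multiple(s) of 4: 4, 8, 12 -> fragments 1-3 completed (3 total).
Step 3: advance 3 -> fork_pos = 12 + 3 = 15. Next multiple of 4 is 16 (not reached); still 3 fragment(s).
Step 4: advance 2 -> fork_pos = 15 + 2 = 17. Reached multiple(s) of 4: 16 -> fragment 4 completed (4 total).
Step 5: advance 2 -> fork_pos = 17 + 2 = 19. Next multiple of 4 is 20 (not reached); still 4 fragment(s).
Final fork_pos = 19, so 4 fragment(s) are complete. Build each: template segment -> complement -> reverse.
Fragment 1: template[0:4] = GTAG -> complement CATC -> reversed CTAC
Fragment 2: template[4:8] = GTCC -> complement CAGG -> reversed GGAC
Fragment 3: template[8:12] = AAAA -> complement TTTT -> reversed TTTT
Fragment 4: template[12:16] = GTCT -> complement CAGA -> reversed AGAC

Answer: CTAC,GGAC,TTTT,AGAC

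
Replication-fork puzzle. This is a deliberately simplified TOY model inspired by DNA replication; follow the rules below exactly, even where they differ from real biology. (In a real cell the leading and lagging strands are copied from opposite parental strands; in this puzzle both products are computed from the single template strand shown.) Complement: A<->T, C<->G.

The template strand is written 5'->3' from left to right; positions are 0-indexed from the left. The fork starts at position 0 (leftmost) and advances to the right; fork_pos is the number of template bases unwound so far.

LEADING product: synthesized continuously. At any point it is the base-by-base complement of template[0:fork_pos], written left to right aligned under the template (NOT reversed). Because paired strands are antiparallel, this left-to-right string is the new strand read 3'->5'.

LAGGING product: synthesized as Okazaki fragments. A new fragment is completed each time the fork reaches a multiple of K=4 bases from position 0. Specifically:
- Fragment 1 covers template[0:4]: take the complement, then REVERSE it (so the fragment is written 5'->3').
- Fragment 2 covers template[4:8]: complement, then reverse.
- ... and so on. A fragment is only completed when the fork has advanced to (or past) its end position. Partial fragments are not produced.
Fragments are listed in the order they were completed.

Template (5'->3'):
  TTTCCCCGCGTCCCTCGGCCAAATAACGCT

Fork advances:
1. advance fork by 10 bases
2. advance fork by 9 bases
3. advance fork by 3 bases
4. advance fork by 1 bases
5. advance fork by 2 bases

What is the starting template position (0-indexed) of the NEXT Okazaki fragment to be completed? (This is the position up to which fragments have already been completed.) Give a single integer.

Step 1: advance 10 -> fork_pos = 0 + 10 = 10. Reached multiple(s) of 4: 4, 8 -> fragments 1-2 completed (2 total).
Step 2: advance 9 -> fork_pos = 10 + 9 = 19. Reached multiple(s) of 4: 12, 16 -> fragments 3-4 completed (4 total).
Step 3: advance 3 -> fork_pos = 19 + 3 = 22. Reached multiple(s) of 4: 20 -> fragment 5 completed (5 total).
Step 4: advance 1 -> fork_pos = 22 + 1 = 23. Next multiple of 4 is 24 (not reached); still 5 fragment(s).
Step 5: advance 2 -> fork_pos = 23 + 2 = 25. Reached multiple(s) of 4: 24 -> fragment 6 completed (6 total).
6 fragment(s) completed, covering template[0:24] (6 x 4 = 24). The next fragment, fragment 7, covers template[24:28], so it starts at position 24.

Answer: 24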